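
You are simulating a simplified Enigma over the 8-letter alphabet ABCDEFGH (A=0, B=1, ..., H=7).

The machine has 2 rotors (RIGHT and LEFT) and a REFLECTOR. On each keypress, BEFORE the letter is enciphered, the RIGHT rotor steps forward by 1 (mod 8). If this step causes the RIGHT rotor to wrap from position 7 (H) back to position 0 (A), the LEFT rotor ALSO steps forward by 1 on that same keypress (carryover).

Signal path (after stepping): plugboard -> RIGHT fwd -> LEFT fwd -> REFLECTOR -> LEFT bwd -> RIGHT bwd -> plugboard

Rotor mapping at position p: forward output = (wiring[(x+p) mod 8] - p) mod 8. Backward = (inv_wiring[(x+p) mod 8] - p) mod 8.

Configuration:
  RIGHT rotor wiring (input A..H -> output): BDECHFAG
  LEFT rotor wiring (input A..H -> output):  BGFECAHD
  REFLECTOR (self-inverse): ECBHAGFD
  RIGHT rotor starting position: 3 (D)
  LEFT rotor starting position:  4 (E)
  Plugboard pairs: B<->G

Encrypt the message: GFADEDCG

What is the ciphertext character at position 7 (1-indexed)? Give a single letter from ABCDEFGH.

Char 1 ('G'): step: R->4, L=4; G->plug->B->R->B->L->E->refl->A->L'->H->R'->F->plug->F
Char 2 ('F'): step: R->5, L=4; F->plug->F->R->H->L->A->refl->E->L'->B->R'->C->plug->C
Char 3 ('A'): step: R->6, L=4; A->plug->A->R->C->L->D->refl->H->L'->D->R'->C->plug->C
Char 4 ('D'): step: R->7, L=4; D->plug->D->R->F->L->C->refl->B->L'->G->R'->G->plug->B
Char 5 ('E'): step: R->0, L->5 (L advanced); E->plug->E->R->H->L->F->refl->G->L'->C->R'->D->plug->D
Char 6 ('D'): step: R->1, L=5; D->plug->D->R->G->L->H->refl->D->L'->A->R'->H->plug->H
Char 7 ('C'): step: R->2, L=5; C->plug->C->R->F->L->A->refl->E->L'->D->R'->D->plug->D

D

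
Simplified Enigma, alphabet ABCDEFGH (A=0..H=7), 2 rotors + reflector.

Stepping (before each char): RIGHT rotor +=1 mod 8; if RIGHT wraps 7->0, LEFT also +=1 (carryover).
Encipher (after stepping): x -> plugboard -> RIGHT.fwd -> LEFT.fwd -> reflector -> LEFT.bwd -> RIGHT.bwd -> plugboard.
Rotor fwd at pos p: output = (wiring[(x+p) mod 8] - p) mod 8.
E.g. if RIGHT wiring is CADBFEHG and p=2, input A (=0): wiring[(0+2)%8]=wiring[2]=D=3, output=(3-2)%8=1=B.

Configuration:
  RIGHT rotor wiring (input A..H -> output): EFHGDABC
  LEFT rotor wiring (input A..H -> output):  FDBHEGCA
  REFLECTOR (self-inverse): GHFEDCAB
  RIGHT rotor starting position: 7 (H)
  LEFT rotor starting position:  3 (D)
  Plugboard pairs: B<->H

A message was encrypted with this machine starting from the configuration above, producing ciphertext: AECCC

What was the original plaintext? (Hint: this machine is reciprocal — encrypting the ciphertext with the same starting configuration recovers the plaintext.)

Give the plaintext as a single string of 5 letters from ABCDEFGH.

Char 1 ('A'): step: R->0, L->4 (L advanced); A->plug->A->R->E->L->B->refl->H->L'->F->R'->B->plug->H
Char 2 ('E'): step: R->1, L=4; E->plug->E->R->H->L->D->refl->E->L'->D->R'->H->plug->B
Char 3 ('C'): step: R->2, L=4; C->plug->C->R->B->L->C->refl->F->L'->G->R'->D->plug->D
Char 4 ('C'): step: R->3, L=4; C->plug->C->R->F->L->H->refl->B->L'->E->R'->H->plug->B
Char 5 ('C'): step: R->4, L=4; C->plug->C->R->F->L->H->refl->B->L'->E->R'->B->plug->H

Answer: HBDBH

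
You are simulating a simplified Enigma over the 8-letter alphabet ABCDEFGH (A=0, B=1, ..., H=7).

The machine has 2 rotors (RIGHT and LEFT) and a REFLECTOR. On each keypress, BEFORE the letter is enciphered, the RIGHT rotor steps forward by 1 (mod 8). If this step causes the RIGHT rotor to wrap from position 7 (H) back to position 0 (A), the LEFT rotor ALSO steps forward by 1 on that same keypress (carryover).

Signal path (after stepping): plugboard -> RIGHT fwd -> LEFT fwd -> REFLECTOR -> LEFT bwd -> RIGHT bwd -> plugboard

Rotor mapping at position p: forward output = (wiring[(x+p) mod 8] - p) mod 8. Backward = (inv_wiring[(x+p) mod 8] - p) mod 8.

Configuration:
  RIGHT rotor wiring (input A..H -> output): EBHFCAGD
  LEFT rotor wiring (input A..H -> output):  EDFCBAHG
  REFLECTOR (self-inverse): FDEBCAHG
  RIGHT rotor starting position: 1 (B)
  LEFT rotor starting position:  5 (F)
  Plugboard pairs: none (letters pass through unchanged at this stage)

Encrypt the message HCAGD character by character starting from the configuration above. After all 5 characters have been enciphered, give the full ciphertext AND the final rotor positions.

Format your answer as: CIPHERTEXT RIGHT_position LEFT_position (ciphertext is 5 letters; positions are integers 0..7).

Answer: FGFFG 6 5

Derivation:
Char 1 ('H'): step: R->2, L=5; H->plug->H->R->H->L->E->refl->C->L'->B->R'->F->plug->F
Char 2 ('C'): step: R->3, L=5; C->plug->C->R->F->L->A->refl->F->L'->G->R'->G->plug->G
Char 3 ('A'): step: R->4, L=5; A->plug->A->R->G->L->F->refl->A->L'->F->R'->F->plug->F
Char 4 ('G'): step: R->5, L=5; G->plug->G->R->A->L->D->refl->B->L'->C->R'->F->plug->F
Char 5 ('D'): step: R->6, L=5; D->plug->D->R->D->L->H->refl->G->L'->E->R'->G->plug->G
Final: ciphertext=FGFFG, RIGHT=6, LEFT=5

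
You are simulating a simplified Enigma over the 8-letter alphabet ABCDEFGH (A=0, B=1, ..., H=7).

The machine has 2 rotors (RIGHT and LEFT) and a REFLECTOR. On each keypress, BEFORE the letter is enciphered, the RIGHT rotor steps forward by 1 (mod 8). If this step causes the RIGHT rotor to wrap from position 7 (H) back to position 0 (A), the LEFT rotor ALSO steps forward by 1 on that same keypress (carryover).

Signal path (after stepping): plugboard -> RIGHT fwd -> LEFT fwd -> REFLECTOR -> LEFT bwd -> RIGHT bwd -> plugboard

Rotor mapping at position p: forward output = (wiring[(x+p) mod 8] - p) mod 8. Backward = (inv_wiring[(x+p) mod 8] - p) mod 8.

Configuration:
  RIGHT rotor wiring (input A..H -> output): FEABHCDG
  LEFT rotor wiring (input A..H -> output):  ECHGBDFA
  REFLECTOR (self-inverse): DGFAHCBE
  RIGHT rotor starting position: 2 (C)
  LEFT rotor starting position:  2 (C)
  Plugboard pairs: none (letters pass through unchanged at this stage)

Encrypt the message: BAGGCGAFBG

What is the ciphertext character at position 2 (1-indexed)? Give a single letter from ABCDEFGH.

Char 1 ('B'): step: R->3, L=2; B->plug->B->R->E->L->D->refl->A->L'->H->R'->C->plug->C
Char 2 ('A'): step: R->4, L=2; A->plug->A->R->D->L->B->refl->G->L'->F->R'->H->plug->H

H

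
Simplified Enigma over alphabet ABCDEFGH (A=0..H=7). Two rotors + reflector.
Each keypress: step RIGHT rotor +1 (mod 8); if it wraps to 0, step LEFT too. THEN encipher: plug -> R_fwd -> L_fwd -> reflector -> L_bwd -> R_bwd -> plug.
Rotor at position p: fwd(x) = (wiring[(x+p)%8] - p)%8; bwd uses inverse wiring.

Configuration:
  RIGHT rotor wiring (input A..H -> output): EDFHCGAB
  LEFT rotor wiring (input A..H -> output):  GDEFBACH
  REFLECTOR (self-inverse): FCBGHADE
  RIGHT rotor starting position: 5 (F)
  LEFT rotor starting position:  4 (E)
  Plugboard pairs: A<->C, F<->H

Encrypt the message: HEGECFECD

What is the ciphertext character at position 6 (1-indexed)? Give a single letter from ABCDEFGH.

Char 1 ('H'): step: R->6, L=4; H->plug->F->R->B->L->E->refl->H->L'->F->R'->D->plug->D
Char 2 ('E'): step: R->7, L=4; E->plug->E->R->A->L->F->refl->A->L'->G->R'->D->plug->D
Char 3 ('G'): step: R->0, L->5 (L advanced); G->plug->G->R->A->L->D->refl->G->L'->E->R'->A->plug->C
Char 4 ('E'): step: R->1, L=5; E->plug->E->R->F->L->H->refl->E->L'->H->R'->F->plug->H
Char 5 ('C'): step: R->2, L=5; C->plug->A->R->D->L->B->refl->C->L'->C->R'->G->plug->G
Char 6 ('F'): step: R->3, L=5; F->plug->H->R->C->L->C->refl->B->L'->D->R'->C->plug->A

A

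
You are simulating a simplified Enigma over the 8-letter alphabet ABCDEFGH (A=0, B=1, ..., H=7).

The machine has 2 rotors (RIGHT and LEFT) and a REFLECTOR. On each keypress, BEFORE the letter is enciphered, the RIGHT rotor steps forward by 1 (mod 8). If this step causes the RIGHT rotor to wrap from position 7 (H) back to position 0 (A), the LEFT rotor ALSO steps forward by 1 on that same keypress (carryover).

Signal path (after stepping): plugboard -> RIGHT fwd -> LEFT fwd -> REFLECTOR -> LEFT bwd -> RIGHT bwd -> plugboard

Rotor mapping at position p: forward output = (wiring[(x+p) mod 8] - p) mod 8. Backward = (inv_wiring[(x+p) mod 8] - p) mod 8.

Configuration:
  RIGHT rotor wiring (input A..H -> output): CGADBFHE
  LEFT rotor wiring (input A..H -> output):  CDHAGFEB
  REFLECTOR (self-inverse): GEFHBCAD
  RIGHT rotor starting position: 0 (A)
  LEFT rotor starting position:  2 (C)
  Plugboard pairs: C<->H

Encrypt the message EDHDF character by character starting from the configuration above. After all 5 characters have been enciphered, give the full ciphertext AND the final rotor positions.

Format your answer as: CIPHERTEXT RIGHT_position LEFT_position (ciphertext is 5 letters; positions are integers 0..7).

Char 1 ('E'): step: R->1, L=2; E->plug->E->R->E->L->C->refl->F->L'->A->R'->D->plug->D
Char 2 ('D'): step: R->2, L=2; D->plug->D->R->D->L->D->refl->H->L'->F->R'->E->plug->E
Char 3 ('H'): step: R->3, L=2; H->plug->C->R->C->L->E->refl->B->L'->H->R'->F->plug->F
Char 4 ('D'): step: R->4, L=2; D->plug->D->R->A->L->F->refl->C->L'->E->R'->G->plug->G
Char 5 ('F'): step: R->5, L=2; F->plug->F->R->D->L->D->refl->H->L'->F->R'->D->plug->D
Final: ciphertext=DEFGD, RIGHT=5, LEFT=2

Answer: DEFGD 5 2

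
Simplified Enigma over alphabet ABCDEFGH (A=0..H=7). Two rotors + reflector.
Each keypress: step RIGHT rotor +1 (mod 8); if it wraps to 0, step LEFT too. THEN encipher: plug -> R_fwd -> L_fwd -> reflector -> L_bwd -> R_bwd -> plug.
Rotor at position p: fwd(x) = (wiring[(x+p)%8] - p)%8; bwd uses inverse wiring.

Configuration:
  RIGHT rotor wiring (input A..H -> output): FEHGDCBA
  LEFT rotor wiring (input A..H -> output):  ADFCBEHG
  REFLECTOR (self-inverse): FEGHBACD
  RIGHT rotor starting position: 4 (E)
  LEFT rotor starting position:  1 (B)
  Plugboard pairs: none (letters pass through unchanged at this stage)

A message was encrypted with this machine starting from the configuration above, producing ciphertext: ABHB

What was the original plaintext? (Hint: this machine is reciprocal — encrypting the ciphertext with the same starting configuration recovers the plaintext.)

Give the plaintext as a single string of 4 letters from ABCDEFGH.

Char 1 ('A'): step: R->5, L=1; A->plug->A->R->F->L->G->refl->C->L'->A->R'->D->plug->D
Char 2 ('B'): step: R->6, L=1; B->plug->B->R->C->L->B->refl->E->L'->B->R'->E->plug->E
Char 3 ('H'): step: R->7, L=1; H->plug->H->R->C->L->B->refl->E->L'->B->R'->A->plug->A
Char 4 ('B'): step: R->0, L->2 (L advanced); B->plug->B->R->E->L->F->refl->A->L'->B->R'->G->plug->G

Answer: DEAG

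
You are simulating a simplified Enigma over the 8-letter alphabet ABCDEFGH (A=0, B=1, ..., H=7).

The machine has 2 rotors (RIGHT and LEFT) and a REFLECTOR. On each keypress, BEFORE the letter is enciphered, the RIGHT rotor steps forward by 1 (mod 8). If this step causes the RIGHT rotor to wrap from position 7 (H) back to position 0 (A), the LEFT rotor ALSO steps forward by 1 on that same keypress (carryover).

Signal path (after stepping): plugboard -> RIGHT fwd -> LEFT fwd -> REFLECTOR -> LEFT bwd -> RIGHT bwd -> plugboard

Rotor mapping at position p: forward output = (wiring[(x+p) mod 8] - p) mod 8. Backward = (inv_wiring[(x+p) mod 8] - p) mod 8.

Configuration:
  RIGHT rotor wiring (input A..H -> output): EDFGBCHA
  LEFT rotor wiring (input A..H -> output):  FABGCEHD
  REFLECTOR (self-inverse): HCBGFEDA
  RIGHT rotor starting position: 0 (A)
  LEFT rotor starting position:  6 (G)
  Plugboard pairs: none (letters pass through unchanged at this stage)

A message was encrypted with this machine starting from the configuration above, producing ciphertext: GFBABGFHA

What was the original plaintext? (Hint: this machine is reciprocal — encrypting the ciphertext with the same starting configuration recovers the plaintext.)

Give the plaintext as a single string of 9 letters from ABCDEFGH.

Answer: BHFHAFBDH

Derivation:
Char 1 ('G'): step: R->1, L=6; G->plug->G->R->H->L->G->refl->D->L'->E->R'->B->plug->B
Char 2 ('F'): step: R->2, L=6; F->plug->F->R->G->L->E->refl->F->L'->B->R'->H->plug->H
Char 3 ('B'): step: R->3, L=6; B->plug->B->R->G->L->E->refl->F->L'->B->R'->F->plug->F
Char 4 ('A'): step: R->4, L=6; A->plug->A->R->F->L->A->refl->H->L'->C->R'->H->plug->H
Char 5 ('B'): step: R->5, L=6; B->plug->B->R->C->L->H->refl->A->L'->F->R'->A->plug->A
Char 6 ('G'): step: R->6, L=6; G->plug->G->R->D->L->C->refl->B->L'->A->R'->F->plug->F
Char 7 ('F'): step: R->7, L=6; F->plug->F->R->C->L->H->refl->A->L'->F->R'->B->plug->B
Char 8 ('H'): step: R->0, L->7 (L advanced); H->plug->H->R->A->L->E->refl->F->L'->G->R'->D->plug->D
Char 9 ('A'): step: R->1, L=7; A->plug->A->R->C->L->B->refl->C->L'->D->R'->H->plug->H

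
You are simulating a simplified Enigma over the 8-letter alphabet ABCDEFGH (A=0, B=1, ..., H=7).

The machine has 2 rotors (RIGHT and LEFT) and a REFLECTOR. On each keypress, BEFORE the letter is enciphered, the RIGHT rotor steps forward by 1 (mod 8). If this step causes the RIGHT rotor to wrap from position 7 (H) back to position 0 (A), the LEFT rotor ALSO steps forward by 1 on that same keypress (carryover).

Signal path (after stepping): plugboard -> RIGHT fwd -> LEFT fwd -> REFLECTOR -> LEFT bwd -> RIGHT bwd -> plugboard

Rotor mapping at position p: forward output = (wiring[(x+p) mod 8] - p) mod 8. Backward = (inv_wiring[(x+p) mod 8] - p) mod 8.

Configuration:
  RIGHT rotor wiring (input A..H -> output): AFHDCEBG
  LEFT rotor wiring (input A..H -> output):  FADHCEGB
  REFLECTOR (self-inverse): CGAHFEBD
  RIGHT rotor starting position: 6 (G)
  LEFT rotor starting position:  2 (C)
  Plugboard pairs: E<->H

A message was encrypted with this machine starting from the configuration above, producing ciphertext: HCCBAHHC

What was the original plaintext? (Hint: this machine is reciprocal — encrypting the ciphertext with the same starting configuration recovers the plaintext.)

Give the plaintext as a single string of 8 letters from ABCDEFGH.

Answer: BBAEDDGG

Derivation:
Char 1 ('H'): step: R->7, L=2; H->plug->E->R->E->L->E->refl->F->L'->B->R'->B->plug->B
Char 2 ('C'): step: R->0, L->3 (L advanced); C->plug->C->R->H->L->A->refl->C->L'->F->R'->B->plug->B
Char 3 ('C'): step: R->1, L=3; C->plug->C->R->C->L->B->refl->G->L'->E->R'->A->plug->A
Char 4 ('B'): step: R->2, L=3; B->plug->B->R->B->L->H->refl->D->L'->D->R'->H->plug->E
Char 5 ('A'): step: R->3, L=3; A->plug->A->R->A->L->E->refl->F->L'->G->R'->D->plug->D
Char 6 ('H'): step: R->4, L=3; H->plug->E->R->E->L->G->refl->B->L'->C->R'->D->plug->D
Char 7 ('H'): step: R->5, L=3; H->plug->E->R->A->L->E->refl->F->L'->G->R'->G->plug->G
Char 8 ('C'): step: R->6, L=3; C->plug->C->R->C->L->B->refl->G->L'->E->R'->G->plug->G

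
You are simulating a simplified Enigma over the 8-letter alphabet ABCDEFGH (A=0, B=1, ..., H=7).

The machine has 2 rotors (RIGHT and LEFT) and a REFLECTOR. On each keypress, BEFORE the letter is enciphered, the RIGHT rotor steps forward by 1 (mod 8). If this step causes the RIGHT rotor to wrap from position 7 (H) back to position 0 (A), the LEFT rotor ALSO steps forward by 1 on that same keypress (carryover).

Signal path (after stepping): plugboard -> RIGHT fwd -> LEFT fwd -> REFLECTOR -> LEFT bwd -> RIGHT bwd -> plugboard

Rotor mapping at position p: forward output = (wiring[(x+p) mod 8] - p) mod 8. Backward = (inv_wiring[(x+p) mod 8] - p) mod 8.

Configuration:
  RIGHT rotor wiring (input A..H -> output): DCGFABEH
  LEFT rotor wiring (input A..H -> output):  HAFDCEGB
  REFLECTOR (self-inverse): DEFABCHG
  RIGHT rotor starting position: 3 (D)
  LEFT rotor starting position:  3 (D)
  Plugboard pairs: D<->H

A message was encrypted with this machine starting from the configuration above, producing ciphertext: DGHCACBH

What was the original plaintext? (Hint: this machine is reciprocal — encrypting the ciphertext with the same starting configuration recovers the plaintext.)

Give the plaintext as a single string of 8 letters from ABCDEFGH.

Char 1 ('D'): step: R->4, L=3; D->plug->H->R->B->L->H->refl->G->L'->E->R'->A->plug->A
Char 2 ('G'): step: R->5, L=3; G->plug->G->R->A->L->A->refl->D->L'->D->R'->H->plug->D
Char 3 ('H'): step: R->6, L=3; H->plug->D->R->E->L->G->refl->H->L'->B->R'->B->plug->B
Char 4 ('C'): step: R->7, L=3; C->plug->C->R->D->L->D->refl->A->L'->A->R'->A->plug->A
Char 5 ('A'): step: R->0, L->4 (L advanced); A->plug->A->R->D->L->F->refl->C->L'->C->R'->B->plug->B
Char 6 ('C'): step: R->1, L=4; C->plug->C->R->E->L->D->refl->A->L'->B->R'->A->plug->A
Char 7 ('B'): step: R->2, L=4; B->plug->B->R->D->L->F->refl->C->L'->C->R'->E->plug->E
Char 8 ('H'): step: R->3, L=4; H->plug->D->R->B->L->A->refl->D->L'->E->R'->E->plug->E

Answer: ADBABAEE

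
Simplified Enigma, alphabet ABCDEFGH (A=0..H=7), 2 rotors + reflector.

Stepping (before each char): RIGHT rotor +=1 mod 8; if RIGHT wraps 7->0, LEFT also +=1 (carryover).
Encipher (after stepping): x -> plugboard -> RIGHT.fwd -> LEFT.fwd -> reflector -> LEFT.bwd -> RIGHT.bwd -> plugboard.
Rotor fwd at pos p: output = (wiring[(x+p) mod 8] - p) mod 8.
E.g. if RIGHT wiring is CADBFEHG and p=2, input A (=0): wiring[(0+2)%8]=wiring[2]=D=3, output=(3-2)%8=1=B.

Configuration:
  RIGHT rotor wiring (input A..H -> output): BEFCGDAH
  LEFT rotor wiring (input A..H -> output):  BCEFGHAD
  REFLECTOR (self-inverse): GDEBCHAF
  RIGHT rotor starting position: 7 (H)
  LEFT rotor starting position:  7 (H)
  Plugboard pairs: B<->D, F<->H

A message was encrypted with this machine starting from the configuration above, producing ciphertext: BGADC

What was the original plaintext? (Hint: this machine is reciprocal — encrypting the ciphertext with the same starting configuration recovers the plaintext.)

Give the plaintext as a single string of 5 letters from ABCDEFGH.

Char 1 ('B'): step: R->0, L->0 (L advanced); B->plug->D->R->C->L->E->refl->C->L'->B->R'->A->plug->A
Char 2 ('G'): step: R->1, L=0; G->plug->G->R->G->L->A->refl->G->L'->E->R'->B->plug->D
Char 3 ('A'): step: R->2, L=0; A->plug->A->R->D->L->F->refl->H->L'->F->R'->F->plug->H
Char 4 ('D'): step: R->3, L=0; D->plug->B->R->D->L->F->refl->H->L'->F->R'->D->plug->B
Char 5 ('C'): step: R->4, L=0; C->plug->C->R->E->L->G->refl->A->L'->G->R'->H->plug->F

Answer: ADHBF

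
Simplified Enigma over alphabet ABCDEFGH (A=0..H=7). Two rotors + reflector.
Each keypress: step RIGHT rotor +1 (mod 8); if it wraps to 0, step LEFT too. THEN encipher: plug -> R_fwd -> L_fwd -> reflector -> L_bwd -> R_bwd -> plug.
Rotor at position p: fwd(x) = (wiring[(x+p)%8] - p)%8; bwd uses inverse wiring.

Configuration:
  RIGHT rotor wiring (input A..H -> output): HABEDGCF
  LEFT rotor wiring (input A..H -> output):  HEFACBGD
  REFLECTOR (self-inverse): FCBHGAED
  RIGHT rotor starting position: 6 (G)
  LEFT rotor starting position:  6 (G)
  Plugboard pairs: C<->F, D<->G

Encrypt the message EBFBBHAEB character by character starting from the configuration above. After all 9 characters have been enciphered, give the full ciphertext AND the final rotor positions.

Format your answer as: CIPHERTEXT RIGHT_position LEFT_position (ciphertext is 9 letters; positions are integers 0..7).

Char 1 ('E'): step: R->7, L=6; E->plug->E->R->F->L->C->refl->B->L'->C->R'->D->plug->G
Char 2 ('B'): step: R->0, L->7 (L advanced); B->plug->B->R->A->L->E->refl->G->L'->D->R'->E->plug->E
Char 3 ('F'): step: R->1, L=7; F->plug->C->R->D->L->G->refl->E->L'->A->R'->B->plug->B
Char 4 ('B'): step: R->2, L=7; B->plug->B->R->C->L->F->refl->A->L'->B->R'->C->plug->F
Char 5 ('B'): step: R->3, L=7; B->plug->B->R->A->L->E->refl->G->L'->D->R'->C->plug->F
Char 6 ('H'): step: R->4, L=7; H->plug->H->R->A->L->E->refl->G->L'->D->R'->E->plug->E
Char 7 ('A'): step: R->5, L=7; A->plug->A->R->B->L->A->refl->F->L'->C->R'->D->plug->G
Char 8 ('E'): step: R->6, L=7; E->plug->E->R->D->L->G->refl->E->L'->A->R'->H->plug->H
Char 9 ('B'): step: R->7, L=7; B->plug->B->R->A->L->E->refl->G->L'->D->R'->H->plug->H
Final: ciphertext=GEBFFEGHH, RIGHT=7, LEFT=7

Answer: GEBFFEGHH 7 7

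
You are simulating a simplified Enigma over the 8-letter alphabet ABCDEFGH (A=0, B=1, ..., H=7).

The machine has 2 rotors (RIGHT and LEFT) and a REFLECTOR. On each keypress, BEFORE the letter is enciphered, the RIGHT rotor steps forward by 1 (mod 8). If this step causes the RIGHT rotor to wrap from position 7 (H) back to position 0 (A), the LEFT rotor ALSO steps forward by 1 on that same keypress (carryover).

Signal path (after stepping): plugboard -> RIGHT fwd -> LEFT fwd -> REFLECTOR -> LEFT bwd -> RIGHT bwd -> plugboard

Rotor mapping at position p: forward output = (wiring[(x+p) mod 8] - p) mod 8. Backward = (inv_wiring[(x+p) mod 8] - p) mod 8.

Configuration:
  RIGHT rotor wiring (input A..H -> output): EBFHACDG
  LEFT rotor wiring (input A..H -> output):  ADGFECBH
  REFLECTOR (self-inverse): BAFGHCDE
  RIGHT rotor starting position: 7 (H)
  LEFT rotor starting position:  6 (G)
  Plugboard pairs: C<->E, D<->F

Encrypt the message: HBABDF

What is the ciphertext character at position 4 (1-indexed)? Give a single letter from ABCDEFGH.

Char 1 ('H'): step: R->0, L->7 (L advanced); H->plug->H->R->G->L->D->refl->G->L'->E->R'->A->plug->A
Char 2 ('B'): step: R->1, L=7; B->plug->B->R->E->L->G->refl->D->L'->G->R'->C->plug->E
Char 3 ('A'): step: R->2, L=7; A->plug->A->R->D->L->H->refl->E->L'->C->R'->G->plug->G
Char 4 ('B'): step: R->3, L=7; B->plug->B->R->F->L->F->refl->C->L'->H->R'->C->plug->E

E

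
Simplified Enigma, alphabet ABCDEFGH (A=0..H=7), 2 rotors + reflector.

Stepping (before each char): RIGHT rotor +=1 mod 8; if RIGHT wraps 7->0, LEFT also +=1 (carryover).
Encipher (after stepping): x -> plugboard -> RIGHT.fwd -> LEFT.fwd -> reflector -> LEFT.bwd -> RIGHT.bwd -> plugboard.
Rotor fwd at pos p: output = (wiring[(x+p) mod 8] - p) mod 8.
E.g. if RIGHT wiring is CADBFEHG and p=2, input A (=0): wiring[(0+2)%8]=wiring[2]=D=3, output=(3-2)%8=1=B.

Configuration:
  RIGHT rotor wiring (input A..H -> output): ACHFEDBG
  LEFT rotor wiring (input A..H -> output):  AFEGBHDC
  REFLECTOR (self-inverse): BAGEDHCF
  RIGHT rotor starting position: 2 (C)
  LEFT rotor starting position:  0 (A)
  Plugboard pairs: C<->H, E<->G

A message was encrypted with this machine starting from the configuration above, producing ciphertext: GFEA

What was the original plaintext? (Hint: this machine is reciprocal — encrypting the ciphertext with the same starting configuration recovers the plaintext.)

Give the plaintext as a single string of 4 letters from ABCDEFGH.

Char 1 ('G'): step: R->3, L=0; G->plug->E->R->D->L->G->refl->C->L'->H->R'->G->plug->E
Char 2 ('F'): step: R->4, L=0; F->plug->F->R->G->L->D->refl->E->L'->C->R'->D->plug->D
Char 3 ('E'): step: R->5, L=0; E->plug->G->R->A->L->A->refl->B->L'->E->R'->B->plug->B
Char 4 ('A'): step: R->6, L=0; A->plug->A->R->D->L->G->refl->C->L'->H->R'->F->plug->F

Answer: EDBF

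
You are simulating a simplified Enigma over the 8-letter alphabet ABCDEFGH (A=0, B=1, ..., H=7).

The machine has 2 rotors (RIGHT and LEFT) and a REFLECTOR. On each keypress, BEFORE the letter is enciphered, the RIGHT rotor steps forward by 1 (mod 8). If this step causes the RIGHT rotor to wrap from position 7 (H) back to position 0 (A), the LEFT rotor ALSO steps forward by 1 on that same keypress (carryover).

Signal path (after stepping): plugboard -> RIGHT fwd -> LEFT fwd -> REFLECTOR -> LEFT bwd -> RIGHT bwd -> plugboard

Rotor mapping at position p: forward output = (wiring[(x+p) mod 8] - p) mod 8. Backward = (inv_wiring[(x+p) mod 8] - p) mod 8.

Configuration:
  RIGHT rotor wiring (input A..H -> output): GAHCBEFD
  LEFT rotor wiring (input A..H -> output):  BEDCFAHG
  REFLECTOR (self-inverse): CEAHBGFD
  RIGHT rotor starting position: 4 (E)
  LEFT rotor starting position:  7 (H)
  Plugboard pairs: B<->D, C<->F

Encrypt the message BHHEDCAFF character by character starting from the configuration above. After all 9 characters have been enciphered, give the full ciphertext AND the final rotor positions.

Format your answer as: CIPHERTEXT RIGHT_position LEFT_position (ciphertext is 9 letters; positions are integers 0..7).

Answer: AGEDGDHDC 5 0

Derivation:
Char 1 ('B'): step: R->5, L=7; B->plug->D->R->B->L->C->refl->A->L'->H->R'->A->plug->A
Char 2 ('H'): step: R->6, L=7; H->plug->H->R->G->L->B->refl->E->L'->D->R'->G->plug->G
Char 3 ('H'): step: R->7, L=7; H->plug->H->R->G->L->B->refl->E->L'->D->R'->E->plug->E
Char 4 ('E'): step: R->0, L->0 (L advanced); E->plug->E->R->B->L->E->refl->B->L'->A->R'->B->plug->D
Char 5 ('D'): step: R->1, L=0; D->plug->B->R->G->L->H->refl->D->L'->C->R'->G->plug->G
Char 6 ('C'): step: R->2, L=0; C->plug->F->R->B->L->E->refl->B->L'->A->R'->B->plug->D
Char 7 ('A'): step: R->3, L=0; A->plug->A->R->H->L->G->refl->F->L'->E->R'->H->plug->H
Char 8 ('F'): step: R->4, L=0; F->plug->C->R->B->L->E->refl->B->L'->A->R'->B->plug->D
Char 9 ('F'): step: R->5, L=0; F->plug->C->R->G->L->H->refl->D->L'->C->R'->F->plug->C
Final: ciphertext=AGEDGDHDC, RIGHT=5, LEFT=0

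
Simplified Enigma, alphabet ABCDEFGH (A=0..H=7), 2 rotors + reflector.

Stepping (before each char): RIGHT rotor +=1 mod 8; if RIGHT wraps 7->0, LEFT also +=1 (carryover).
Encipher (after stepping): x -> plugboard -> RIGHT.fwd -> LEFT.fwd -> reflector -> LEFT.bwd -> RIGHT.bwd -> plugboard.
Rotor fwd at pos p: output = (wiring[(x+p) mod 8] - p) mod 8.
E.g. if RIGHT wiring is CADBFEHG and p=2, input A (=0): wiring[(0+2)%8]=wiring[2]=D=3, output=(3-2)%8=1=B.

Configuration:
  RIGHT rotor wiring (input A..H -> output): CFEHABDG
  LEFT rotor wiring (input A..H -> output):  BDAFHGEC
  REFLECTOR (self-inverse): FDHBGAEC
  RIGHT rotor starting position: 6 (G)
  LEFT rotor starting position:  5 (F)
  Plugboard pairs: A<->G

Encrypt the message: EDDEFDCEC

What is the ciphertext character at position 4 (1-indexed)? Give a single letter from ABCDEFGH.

Char 1 ('E'): step: R->7, L=5; E->plug->E->R->A->L->B->refl->D->L'->F->R'->D->plug->D
Char 2 ('D'): step: R->0, L->6 (L advanced); D->plug->D->R->H->L->A->refl->F->L'->D->R'->G->plug->A
Char 3 ('D'): step: R->1, L=6; D->plug->D->R->H->L->A->refl->F->L'->D->R'->B->plug->B
Char 4 ('E'): step: R->2, L=6; E->plug->E->R->B->L->E->refl->G->L'->A->R'->G->plug->A

A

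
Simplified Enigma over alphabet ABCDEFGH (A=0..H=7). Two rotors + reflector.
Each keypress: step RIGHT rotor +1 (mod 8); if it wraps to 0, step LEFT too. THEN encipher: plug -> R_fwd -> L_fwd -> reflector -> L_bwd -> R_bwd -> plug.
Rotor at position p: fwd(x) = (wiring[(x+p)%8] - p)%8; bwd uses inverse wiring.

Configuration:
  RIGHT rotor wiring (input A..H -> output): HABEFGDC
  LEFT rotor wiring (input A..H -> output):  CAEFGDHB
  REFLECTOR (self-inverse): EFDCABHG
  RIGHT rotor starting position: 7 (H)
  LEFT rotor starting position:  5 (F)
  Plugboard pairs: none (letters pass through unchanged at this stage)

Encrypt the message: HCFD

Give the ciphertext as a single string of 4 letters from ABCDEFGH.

Answer: FGAE

Derivation:
Char 1 ('H'): step: R->0, L->6 (L advanced); H->plug->H->R->C->L->E->refl->A->L'->G->R'->F->plug->F
Char 2 ('C'): step: R->1, L=6; C->plug->C->R->D->L->C->refl->D->L'->B->R'->G->plug->G
Char 3 ('F'): step: R->2, L=6; F->plug->F->R->A->L->B->refl->F->L'->H->R'->A->plug->A
Char 4 ('D'): step: R->3, L=6; D->plug->D->R->A->L->B->refl->F->L'->H->R'->E->plug->E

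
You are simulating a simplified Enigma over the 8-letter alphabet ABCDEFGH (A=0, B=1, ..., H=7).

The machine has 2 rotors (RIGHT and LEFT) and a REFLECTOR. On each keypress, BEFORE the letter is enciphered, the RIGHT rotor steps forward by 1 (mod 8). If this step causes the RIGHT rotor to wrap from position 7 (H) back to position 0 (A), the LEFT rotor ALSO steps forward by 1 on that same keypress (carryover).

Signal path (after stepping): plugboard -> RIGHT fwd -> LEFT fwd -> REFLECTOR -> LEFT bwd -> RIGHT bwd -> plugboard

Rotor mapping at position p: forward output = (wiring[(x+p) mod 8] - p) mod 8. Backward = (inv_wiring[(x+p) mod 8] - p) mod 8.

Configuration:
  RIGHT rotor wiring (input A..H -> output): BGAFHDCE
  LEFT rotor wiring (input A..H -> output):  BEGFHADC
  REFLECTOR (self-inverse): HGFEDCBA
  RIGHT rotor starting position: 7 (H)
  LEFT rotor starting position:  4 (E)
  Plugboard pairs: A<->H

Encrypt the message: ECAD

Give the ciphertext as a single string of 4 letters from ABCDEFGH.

Answer: GDHH

Derivation:
Char 1 ('E'): step: R->0, L->5 (L advanced); E->plug->E->R->H->L->C->refl->F->L'->C->R'->G->plug->G
Char 2 ('C'): step: R->1, L=5; C->plug->C->R->E->L->H->refl->A->L'->G->R'->D->plug->D
Char 3 ('A'): step: R->2, L=5; A->plug->H->R->E->L->H->refl->A->L'->G->R'->A->plug->H
Char 4 ('D'): step: R->3, L=5; D->plug->D->R->H->L->C->refl->F->L'->C->R'->A->plug->H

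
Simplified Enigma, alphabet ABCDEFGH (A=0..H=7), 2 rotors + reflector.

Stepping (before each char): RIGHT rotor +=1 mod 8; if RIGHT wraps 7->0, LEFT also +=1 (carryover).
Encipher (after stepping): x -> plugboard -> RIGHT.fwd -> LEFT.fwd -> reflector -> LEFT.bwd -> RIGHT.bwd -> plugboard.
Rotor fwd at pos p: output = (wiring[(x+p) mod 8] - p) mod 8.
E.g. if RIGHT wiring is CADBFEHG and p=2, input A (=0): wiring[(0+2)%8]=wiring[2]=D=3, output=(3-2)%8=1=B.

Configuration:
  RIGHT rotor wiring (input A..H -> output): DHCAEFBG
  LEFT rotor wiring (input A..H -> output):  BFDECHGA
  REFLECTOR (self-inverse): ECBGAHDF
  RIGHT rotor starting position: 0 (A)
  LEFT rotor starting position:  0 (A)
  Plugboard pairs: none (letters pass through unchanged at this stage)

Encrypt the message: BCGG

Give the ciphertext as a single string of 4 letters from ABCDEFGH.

Answer: GBFD

Derivation:
Char 1 ('B'): step: R->1, L=0; B->plug->B->R->B->L->F->refl->H->L'->F->R'->G->plug->G
Char 2 ('C'): step: R->2, L=0; C->plug->C->R->C->L->D->refl->G->L'->G->R'->B->plug->B
Char 3 ('G'): step: R->3, L=0; G->plug->G->R->E->L->C->refl->B->L'->A->R'->F->plug->F
Char 4 ('G'): step: R->4, L=0; G->plug->G->R->G->L->G->refl->D->L'->C->R'->D->plug->D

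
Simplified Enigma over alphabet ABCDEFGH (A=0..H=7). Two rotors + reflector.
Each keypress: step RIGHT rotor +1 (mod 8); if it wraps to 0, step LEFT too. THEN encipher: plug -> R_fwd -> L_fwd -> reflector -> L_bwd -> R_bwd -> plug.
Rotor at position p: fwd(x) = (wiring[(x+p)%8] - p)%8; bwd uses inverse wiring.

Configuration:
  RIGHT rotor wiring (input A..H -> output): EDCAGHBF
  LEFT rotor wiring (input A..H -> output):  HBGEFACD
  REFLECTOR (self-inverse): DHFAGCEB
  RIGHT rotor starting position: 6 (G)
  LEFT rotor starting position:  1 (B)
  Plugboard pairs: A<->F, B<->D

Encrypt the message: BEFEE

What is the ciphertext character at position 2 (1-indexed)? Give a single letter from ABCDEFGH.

Char 1 ('B'): step: R->7, L=1; B->plug->D->R->D->L->E->refl->G->L'->H->R'->F->plug->A
Char 2 ('E'): step: R->0, L->2 (L advanced); E->plug->E->R->G->L->F->refl->C->L'->B->R'->G->plug->G

G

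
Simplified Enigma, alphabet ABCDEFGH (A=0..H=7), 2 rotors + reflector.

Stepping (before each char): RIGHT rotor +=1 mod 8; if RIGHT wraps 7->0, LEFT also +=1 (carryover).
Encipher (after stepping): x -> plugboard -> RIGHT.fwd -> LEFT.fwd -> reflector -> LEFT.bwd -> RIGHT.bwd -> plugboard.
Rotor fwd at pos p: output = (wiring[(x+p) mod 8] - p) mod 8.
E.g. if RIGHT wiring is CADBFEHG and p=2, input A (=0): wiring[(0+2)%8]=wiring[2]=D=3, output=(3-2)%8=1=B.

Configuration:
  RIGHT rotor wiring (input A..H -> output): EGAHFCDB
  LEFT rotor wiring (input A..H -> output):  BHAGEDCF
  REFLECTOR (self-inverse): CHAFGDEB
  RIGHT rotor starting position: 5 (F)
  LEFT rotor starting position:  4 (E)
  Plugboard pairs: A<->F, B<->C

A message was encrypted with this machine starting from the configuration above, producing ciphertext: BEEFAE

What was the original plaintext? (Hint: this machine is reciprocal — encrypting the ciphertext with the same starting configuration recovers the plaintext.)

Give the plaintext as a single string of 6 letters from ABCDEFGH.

Answer: EBHEFB

Derivation:
Char 1 ('B'): step: R->6, L=4; B->plug->C->R->G->L->E->refl->G->L'->C->R'->E->plug->E
Char 2 ('E'): step: R->7, L=4; E->plug->E->R->A->L->A->refl->C->L'->H->R'->C->plug->B
Char 3 ('E'): step: R->0, L->5 (L advanced); E->plug->E->R->F->L->D->refl->F->L'->B->R'->H->plug->H
Char 4 ('F'): step: R->1, L=5; F->plug->A->R->F->L->D->refl->F->L'->B->R'->E->plug->E
Char 5 ('A'): step: R->2, L=5; A->plug->F->R->H->L->H->refl->B->L'->G->R'->A->plug->F
Char 6 ('E'): step: R->3, L=5; E->plug->E->R->G->L->B->refl->H->L'->H->R'->C->plug->B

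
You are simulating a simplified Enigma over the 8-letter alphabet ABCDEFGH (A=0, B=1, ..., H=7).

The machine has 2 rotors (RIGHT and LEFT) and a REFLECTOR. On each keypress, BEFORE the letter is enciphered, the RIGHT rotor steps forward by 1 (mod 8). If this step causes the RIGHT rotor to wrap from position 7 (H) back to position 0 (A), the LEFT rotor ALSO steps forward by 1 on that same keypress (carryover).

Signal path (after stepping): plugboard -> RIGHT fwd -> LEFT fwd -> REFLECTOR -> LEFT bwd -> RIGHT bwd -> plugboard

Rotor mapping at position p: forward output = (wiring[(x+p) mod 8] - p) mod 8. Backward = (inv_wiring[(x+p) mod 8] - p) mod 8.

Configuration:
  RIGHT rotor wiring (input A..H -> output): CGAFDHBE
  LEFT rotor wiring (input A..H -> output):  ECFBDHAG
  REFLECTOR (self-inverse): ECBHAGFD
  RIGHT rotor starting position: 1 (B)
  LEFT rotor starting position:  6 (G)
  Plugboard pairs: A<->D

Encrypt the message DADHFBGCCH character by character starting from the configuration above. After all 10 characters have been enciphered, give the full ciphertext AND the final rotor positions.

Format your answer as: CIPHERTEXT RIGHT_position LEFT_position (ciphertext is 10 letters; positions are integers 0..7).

Answer: FDADAAEBBA 3 7

Derivation:
Char 1 ('D'): step: R->2, L=6; D->plug->A->R->G->L->F->refl->G->L'->C->R'->F->plug->F
Char 2 ('A'): step: R->3, L=6; A->plug->D->R->G->L->F->refl->G->L'->C->R'->A->plug->D
Char 3 ('D'): step: R->4, L=6; D->plug->A->R->H->L->B->refl->C->L'->A->R'->D->plug->A
Char 4 ('H'): step: R->5, L=6; H->plug->H->R->G->L->F->refl->G->L'->C->R'->A->plug->D
Char 5 ('F'): step: R->6, L=6; F->plug->F->R->H->L->B->refl->C->L'->A->R'->D->plug->A
Char 6 ('B'): step: R->7, L=6; B->plug->B->R->D->L->E->refl->A->L'->B->R'->D->plug->A
Char 7 ('G'): step: R->0, L->7 (L advanced); G->plug->G->R->B->L->F->refl->G->L'->D->R'->E->plug->E
Char 8 ('C'): step: R->1, L=7; C->plug->C->R->E->L->C->refl->B->L'->H->R'->B->plug->B
Char 9 ('C'): step: R->2, L=7; C->plug->C->R->B->L->F->refl->G->L'->D->R'->B->plug->B
Char 10 ('H'): step: R->3, L=7; H->plug->H->R->F->L->E->refl->A->L'->G->R'->D->plug->A
Final: ciphertext=FDADAAEBBA, RIGHT=3, LEFT=7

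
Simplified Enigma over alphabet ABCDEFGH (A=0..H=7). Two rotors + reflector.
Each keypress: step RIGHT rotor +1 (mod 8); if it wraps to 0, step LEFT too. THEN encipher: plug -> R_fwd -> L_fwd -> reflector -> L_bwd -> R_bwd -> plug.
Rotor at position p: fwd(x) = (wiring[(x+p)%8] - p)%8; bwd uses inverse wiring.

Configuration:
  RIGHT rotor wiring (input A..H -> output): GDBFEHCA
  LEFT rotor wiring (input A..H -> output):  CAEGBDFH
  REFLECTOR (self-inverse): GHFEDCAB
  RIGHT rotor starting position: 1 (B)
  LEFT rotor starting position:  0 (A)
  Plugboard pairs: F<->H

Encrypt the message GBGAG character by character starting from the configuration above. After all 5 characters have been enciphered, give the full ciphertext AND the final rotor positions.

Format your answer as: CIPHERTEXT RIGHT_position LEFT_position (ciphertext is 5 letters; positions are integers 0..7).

Answer: AHEBC 6 0

Derivation:
Char 1 ('G'): step: R->2, L=0; G->plug->G->R->E->L->B->refl->H->L'->H->R'->A->plug->A
Char 2 ('B'): step: R->3, L=0; B->plug->B->R->B->L->A->refl->G->L'->D->R'->F->plug->H
Char 3 ('G'): step: R->4, L=0; G->plug->G->R->F->L->D->refl->E->L'->C->R'->E->plug->E
Char 4 ('A'): step: R->5, L=0; A->plug->A->R->C->L->E->refl->D->L'->F->R'->B->plug->B
Char 5 ('G'): step: R->6, L=0; G->plug->G->R->G->L->F->refl->C->L'->A->R'->C->plug->C
Final: ciphertext=AHEBC, RIGHT=6, LEFT=0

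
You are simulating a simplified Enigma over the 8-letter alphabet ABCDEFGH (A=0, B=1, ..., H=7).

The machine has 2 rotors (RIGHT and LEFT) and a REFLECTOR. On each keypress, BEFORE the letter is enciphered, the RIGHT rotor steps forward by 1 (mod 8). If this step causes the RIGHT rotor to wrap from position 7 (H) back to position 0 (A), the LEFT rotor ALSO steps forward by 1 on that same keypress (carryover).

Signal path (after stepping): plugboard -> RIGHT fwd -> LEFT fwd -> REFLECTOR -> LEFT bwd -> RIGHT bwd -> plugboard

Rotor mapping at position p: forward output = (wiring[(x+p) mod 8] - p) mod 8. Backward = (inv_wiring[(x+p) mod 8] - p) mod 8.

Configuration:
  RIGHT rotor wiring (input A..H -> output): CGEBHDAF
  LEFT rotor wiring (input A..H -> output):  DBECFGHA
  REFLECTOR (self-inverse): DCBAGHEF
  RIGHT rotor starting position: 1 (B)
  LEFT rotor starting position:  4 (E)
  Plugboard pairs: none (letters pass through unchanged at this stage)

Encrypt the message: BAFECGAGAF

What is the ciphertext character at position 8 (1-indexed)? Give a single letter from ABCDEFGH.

Char 1 ('B'): step: R->2, L=4; B->plug->B->R->H->L->G->refl->E->L'->D->R'->F->plug->F
Char 2 ('A'): step: R->3, L=4; A->plug->A->R->G->L->A->refl->D->L'->C->R'->E->plug->E
Char 3 ('F'): step: R->4, L=4; F->plug->F->R->C->L->D->refl->A->L'->G->R'->E->plug->E
Char 4 ('E'): step: R->5, L=4; E->plug->E->R->B->L->C->refl->B->L'->A->R'->C->plug->C
Char 5 ('C'): step: R->6, L=4; C->plug->C->R->E->L->H->refl->F->L'->F->R'->H->plug->H
Char 6 ('G'): step: R->7, L=4; G->plug->G->R->E->L->H->refl->F->L'->F->R'->D->plug->D
Char 7 ('A'): step: R->0, L->5 (L advanced); A->plug->A->R->C->L->D->refl->A->L'->H->R'->E->plug->E
Char 8 ('G'): step: R->1, L=5; G->plug->G->R->E->L->E->refl->G->L'->D->R'->B->plug->B

B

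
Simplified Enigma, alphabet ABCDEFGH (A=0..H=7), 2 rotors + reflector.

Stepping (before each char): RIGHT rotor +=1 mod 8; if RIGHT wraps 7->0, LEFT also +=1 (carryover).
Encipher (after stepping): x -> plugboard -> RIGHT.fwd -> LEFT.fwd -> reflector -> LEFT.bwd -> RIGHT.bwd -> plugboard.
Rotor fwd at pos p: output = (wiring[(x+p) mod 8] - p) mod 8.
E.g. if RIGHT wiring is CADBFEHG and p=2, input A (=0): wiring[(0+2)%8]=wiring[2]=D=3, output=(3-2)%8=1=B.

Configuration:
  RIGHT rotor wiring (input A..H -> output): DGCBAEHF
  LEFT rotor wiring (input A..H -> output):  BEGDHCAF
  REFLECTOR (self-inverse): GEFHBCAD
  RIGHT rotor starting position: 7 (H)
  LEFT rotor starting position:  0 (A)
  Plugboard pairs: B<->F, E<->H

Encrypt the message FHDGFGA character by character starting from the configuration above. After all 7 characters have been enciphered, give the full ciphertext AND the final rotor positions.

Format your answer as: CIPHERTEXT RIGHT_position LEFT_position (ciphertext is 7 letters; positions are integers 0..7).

Char 1 ('F'): step: R->0, L->1 (L advanced); F->plug->B->R->G->L->E->refl->B->L'->E->R'->F->plug->B
Char 2 ('H'): step: R->1, L=1; H->plug->E->R->D->L->G->refl->A->L'->H->R'->D->plug->D
Char 3 ('D'): step: R->2, L=1; D->plug->D->R->C->L->C->refl->F->L'->B->R'->G->plug->G
Char 4 ('G'): step: R->3, L=1; G->plug->G->R->D->L->G->refl->A->L'->H->R'->H->plug->E
Char 5 ('F'): step: R->4, L=1; F->plug->B->R->A->L->D->refl->H->L'->F->R'->H->plug->E
Char 6 ('G'): step: R->5, L=1; G->plug->G->R->E->L->B->refl->E->L'->G->R'->D->plug->D
Char 7 ('A'): step: R->6, L=1; A->plug->A->R->B->L->F->refl->C->L'->C->R'->G->plug->G
Final: ciphertext=BDGEEDG, RIGHT=6, LEFT=1

Answer: BDGEEDG 6 1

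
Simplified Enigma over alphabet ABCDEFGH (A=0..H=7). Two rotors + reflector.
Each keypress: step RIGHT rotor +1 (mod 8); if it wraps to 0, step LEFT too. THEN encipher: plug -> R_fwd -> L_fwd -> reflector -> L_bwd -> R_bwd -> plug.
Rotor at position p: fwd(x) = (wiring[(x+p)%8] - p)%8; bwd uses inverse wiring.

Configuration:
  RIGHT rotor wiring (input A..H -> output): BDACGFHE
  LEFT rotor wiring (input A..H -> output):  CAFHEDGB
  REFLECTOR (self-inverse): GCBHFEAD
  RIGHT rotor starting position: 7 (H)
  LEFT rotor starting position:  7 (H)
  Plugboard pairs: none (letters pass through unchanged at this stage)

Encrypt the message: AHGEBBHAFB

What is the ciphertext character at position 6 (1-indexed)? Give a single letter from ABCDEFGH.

Char 1 ('A'): step: R->0, L->0 (L advanced); A->plug->A->R->B->L->A->refl->G->L'->G->R'->E->plug->E
Char 2 ('H'): step: R->1, L=0; H->plug->H->R->A->L->C->refl->B->L'->H->R'->B->plug->B
Char 3 ('G'): step: R->2, L=0; G->plug->G->R->H->L->B->refl->C->L'->A->R'->B->plug->B
Char 4 ('E'): step: R->3, L=0; E->plug->E->R->B->L->A->refl->G->L'->G->R'->F->plug->F
Char 5 ('B'): step: R->4, L=0; B->plug->B->R->B->L->A->refl->G->L'->G->R'->H->plug->H
Char 6 ('B'): step: R->5, L=0; B->plug->B->R->C->L->F->refl->E->L'->E->R'->D->plug->D

D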